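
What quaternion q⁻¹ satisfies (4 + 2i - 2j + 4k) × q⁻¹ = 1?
0.1 - 0.05i + 0.05j - 0.1k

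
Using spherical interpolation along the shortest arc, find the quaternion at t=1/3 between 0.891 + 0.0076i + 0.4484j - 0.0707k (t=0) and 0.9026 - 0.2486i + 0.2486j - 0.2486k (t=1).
0.9089 - 0.0795i + 0.3874j - 0.1323k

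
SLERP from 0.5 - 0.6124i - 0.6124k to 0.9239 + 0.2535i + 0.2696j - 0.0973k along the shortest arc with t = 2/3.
0.9189 - 0.0605i + 0.2073j - 0.3302k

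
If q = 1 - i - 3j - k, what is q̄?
1 + i + 3j + k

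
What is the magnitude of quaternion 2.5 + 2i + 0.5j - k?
3.391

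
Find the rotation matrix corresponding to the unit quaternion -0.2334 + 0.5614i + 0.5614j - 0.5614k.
[[-0.2607, 0.3683, -0.8924], [0.8924, -0.2607, -0.3683], [-0.3683, -0.8924, -0.2607]]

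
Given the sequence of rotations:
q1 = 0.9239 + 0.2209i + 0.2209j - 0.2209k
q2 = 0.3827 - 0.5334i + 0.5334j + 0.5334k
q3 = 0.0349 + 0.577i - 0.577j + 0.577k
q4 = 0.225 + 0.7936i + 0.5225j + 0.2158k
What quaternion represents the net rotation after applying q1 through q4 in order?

q2 · q1 = 0.4714 - 0.6439i + 0.5773j + 0.1726k
q3 · q2 · q1 = 0.6215 - 0.1832i - 0.723j + 0.2396k
q4 · q3 · q2 · q1 = 0.6113 + 0.7332i - 0.0676j - 0.29k
0.6113 + 0.7332i - 0.0676j - 0.29k


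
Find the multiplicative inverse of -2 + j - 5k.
-0.0667 - 0.0333j + 0.1667k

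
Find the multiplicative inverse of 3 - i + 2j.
0.2143 + 0.0714i - 0.1429j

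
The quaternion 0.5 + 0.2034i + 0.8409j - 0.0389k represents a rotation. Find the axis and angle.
axis = (0.2349, 0.971, -0.0449), θ = 2π/3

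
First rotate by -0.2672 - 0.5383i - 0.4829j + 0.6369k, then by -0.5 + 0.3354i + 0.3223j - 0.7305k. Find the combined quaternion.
0.935 + 0.032i + 0.3349j - 0.1117k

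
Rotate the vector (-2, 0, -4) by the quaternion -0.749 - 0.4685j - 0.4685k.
(-3.051, -3.16, -0.84)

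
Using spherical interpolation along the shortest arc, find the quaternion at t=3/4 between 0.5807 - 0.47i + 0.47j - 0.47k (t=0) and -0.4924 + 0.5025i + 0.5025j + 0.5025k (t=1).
0.5723 - 0.5477i - 0.2693j - 0.5477k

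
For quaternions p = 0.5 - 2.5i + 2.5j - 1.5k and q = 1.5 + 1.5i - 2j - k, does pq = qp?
No: pq = 8 - 8.5i - 2j - 1.5k ≠ 8 + 2.5i + 7.5j - 4k = qp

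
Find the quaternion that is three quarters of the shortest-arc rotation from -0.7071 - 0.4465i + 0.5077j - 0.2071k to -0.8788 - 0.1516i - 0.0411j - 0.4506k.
-0.8754 - 0.2388i + 0.1054j - 0.4068k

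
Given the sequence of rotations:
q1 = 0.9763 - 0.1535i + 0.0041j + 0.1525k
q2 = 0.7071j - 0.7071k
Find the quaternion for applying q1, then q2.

q2 · q1 = 0.1049 + 0.1107i + 0.7989j - 0.5818k
0.1049 + 0.1107i + 0.7989j - 0.5818k


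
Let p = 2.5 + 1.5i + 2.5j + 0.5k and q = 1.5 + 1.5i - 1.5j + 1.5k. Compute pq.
4.5 + 10.5i - 1.5j - 1.5k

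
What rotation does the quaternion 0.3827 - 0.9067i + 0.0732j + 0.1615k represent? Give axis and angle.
axis = (-0.9814, 0.0792, 0.1748), θ = 3π/4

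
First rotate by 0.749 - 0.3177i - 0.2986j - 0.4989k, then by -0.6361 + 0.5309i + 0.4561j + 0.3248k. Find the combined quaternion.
-0.0095 + 0.4692i + 0.6932j + 0.547k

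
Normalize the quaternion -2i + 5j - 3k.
-0.3244i + 0.8111j - 0.4867k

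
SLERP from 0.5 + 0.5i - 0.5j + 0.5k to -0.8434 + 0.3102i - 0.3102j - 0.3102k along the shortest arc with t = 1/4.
0.7092 + 0.3268i - 0.3268j + 0.5324k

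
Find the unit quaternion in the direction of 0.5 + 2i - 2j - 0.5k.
0.1715 + 0.686i - 0.686j - 0.1715k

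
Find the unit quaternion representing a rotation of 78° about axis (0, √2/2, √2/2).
0.7771 + 0.445j + 0.445k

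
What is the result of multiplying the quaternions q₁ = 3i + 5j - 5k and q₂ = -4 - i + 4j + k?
-12 + 13i - 18j + 37k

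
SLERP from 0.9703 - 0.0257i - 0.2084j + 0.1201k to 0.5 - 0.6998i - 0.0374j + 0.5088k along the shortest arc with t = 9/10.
0.5778 - 0.6527i - 0.0591j + 0.4864k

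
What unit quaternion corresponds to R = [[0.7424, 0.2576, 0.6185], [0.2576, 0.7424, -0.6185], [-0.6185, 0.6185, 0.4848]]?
0.8616 + 0.3589i + 0.3589j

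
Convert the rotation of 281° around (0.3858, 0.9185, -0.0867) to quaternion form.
-0.7716 + 0.2454i + 0.5842j - 0.0551k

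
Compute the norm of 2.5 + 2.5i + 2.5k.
4.33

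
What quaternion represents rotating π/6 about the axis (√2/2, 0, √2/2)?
0.9659 + 0.183i + 0.183k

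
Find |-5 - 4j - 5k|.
√66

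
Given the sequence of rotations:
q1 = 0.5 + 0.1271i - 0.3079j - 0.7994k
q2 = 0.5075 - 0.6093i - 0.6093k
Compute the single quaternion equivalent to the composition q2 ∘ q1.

q2 · q1 = -0.1559 - 0.4278i - 0.7208j - 0.5227k
-0.1559 - 0.4278i - 0.7208j - 0.5227k


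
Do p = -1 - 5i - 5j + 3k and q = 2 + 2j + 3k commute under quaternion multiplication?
No: pq = -1 - 31i + 3j - 7k ≠ -1 + 11i - 27j + 13k = qp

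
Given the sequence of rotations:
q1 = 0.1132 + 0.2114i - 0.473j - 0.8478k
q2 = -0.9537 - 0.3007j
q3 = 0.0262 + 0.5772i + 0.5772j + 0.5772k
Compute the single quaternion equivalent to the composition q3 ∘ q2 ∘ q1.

q2 · q1 = -0.2502 + 0.0533i + 0.4171j + 0.8721k
q3 · q2 · q1 = -0.7814 + 0.1196i - 0.6061j + 0.0884k
-0.7814 + 0.1196i - 0.6061j + 0.0884k


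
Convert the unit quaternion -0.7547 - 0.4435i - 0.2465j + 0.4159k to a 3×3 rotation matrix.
[[0.5325, 0.8464, 0.0032], [-0.4091, 0.2607, -0.8745], [-0.741, 0.4644, 0.4851]]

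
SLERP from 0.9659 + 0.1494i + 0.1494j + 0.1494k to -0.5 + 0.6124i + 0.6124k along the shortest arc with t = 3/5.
0.8521 - 0.3661i + 0.076j - 0.3661k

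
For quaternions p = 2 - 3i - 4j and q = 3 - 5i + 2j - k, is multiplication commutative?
No: pq = -1 - 15i - 11j - 28k ≠ -1 - 23i - 5j + 24k = qp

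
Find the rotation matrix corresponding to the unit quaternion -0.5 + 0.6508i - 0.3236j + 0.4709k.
[[0.3471, 0.0497, 0.9365], [-0.8921, -0.2906, 0.346], [0.2893, -0.9556, -0.0565]]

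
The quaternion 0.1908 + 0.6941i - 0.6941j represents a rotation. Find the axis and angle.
axis = (√2/2, -√2/2, 0), θ = 158°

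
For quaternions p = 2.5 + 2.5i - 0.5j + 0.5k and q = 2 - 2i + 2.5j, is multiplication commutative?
No: pq = 11.25 - 1.25i + 4.25j + 6.25k ≠ 11.25 + 1.25i + 6.25j - 4.25k = qp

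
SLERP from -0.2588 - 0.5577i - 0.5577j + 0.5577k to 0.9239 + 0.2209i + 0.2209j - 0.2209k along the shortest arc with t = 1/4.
-0.4714 - 0.5092i - 0.5092j + 0.5092k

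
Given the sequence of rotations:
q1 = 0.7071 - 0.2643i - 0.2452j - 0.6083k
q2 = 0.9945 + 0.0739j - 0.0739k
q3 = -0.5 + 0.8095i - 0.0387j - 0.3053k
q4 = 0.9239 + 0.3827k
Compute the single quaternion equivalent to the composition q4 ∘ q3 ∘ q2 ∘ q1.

q2 · q1 = 0.6764 - 0.3259i - 0.1721j - 0.6377k
q3 · q2 · q1 = -0.2757 + 0.6826i + 0.6756j - 0.0396k
q4 · q3 · q2 · q1 = -0.2396 + 0.3721i + 0.8854j - 0.1421k
-0.2396 + 0.3721i + 0.8854j - 0.1421k


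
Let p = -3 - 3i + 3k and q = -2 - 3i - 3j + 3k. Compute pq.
-12 + 24i + 9j - 6k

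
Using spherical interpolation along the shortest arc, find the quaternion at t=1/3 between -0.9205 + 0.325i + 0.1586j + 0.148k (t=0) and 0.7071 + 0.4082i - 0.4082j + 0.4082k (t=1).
-0.9562 + 0.0801i + 0.2769j - 0.0506k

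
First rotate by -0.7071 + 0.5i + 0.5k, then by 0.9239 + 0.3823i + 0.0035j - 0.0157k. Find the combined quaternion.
-0.8366 + 0.1934i - 0.2015j + 0.4713k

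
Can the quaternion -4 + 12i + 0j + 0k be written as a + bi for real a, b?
Yes. The quaternion -4 + 12i has j- and k-coefficients y = z = 0, so it lies in the complex subalgebra spanned by 1 and i.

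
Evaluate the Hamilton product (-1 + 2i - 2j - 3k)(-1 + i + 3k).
8 - 9i - 7j + 2k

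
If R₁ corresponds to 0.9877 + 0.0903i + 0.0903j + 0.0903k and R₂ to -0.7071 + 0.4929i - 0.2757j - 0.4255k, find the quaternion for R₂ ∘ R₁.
-0.6796 + 0.4365i - 0.4191j - 0.4147k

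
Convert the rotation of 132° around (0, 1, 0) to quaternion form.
0.4067 + 0.9135j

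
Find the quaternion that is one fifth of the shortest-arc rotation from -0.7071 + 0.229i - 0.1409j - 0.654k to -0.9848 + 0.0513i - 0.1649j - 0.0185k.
-0.7997 + 0.2006i - 0.1525j - 0.5449k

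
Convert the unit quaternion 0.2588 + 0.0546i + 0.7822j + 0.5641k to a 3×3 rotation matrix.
[[-0.8601, -0.2066, 0.4665], [0.3774, 0.3576, 0.8542], [-0.3433, 0.9107, -0.2296]]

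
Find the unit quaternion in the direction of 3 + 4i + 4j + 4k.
0.3974 + 0.5298i + 0.5298j + 0.5298k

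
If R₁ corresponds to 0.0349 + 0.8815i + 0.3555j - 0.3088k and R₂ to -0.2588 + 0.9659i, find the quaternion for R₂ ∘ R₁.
-0.8605 - 0.1944i + 0.2063j + 0.4233k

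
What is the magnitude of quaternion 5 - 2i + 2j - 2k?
√37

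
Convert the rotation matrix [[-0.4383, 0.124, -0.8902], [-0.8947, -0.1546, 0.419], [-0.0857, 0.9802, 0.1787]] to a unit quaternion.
-0.3827 - 0.3666i + 0.5256j + 0.6655k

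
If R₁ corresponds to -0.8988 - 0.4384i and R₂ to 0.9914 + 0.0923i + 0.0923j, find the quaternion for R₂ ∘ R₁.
-0.8506 - 0.5176i - 0.083j + 0.0405k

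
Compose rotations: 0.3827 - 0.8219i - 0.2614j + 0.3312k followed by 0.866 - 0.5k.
0.497 - 0.8425i + 0.1846j + 0.0955k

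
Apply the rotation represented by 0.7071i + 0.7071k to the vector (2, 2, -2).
(-2, -2, 2)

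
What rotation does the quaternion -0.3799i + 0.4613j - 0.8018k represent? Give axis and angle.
axis = (-0.3799, 0.4613, -0.8018), θ = π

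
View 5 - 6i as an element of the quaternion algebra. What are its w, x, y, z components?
5 - 6i + 0j + 0k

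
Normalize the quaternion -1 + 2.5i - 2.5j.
-0.2722 + 0.6804i - 0.6804j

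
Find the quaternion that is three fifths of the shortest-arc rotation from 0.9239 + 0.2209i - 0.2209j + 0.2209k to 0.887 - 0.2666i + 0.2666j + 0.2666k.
0.9589 - 0.074i + 0.074j + 0.2638k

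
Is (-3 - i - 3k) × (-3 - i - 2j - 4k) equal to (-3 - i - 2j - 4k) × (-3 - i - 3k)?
No: pq = -4 + 5j + 23k ≠ -4 + 12i + 7j + 19k = qp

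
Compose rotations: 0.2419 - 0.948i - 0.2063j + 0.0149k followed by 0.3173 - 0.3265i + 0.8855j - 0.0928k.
-0.0487 - 0.3857i + 0.2416j + 0.8891k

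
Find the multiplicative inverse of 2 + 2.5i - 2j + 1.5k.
0.1212 - 0.1515i + 0.1212j - 0.0909k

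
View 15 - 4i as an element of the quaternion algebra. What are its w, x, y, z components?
15 - 4i + 0j + 0k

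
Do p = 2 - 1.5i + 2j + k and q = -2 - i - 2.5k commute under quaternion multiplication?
No: pq = -3 - 4i - 8.75j - 5k ≠ -3 + 6i + 0.75j - 9k = qp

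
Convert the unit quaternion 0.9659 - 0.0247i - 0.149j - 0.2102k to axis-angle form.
axis = (-0.0954, -0.5757, -0.8121), θ = π/6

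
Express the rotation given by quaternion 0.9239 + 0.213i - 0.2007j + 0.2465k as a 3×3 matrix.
[[0.7979, -0.541, -0.2658], [0.37, 0.7877, -0.4925], [0.4759, 0.2946, 0.8287]]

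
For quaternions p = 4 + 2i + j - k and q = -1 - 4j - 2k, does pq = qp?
No: pq = -2 - 8i - 13j - 15k ≠ -2 + 4i - 21j + k = qp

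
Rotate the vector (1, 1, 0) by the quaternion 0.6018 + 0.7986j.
(-0.276, 1, -0.961)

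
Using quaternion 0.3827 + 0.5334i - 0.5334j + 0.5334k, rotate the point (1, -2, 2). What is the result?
(2.138, -1.839, 1.023)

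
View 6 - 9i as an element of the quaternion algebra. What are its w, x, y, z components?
6 - 9i + 0j + 0k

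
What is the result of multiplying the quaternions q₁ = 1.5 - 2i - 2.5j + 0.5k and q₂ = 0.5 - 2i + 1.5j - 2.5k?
1.75 + 1.5i - 5j - 11.5k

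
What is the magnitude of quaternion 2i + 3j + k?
√14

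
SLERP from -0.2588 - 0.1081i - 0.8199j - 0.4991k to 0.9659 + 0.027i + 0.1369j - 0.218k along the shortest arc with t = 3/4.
-0.9182 - 0.0593i - 0.3911j + 0.0215k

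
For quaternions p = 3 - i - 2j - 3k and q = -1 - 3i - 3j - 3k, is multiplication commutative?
No: pq = -21 - 11i - j - 9k ≠ -21 - 5i - 13j - 3k = qp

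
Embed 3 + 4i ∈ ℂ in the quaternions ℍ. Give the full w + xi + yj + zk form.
3 + 4i + 0j + 0k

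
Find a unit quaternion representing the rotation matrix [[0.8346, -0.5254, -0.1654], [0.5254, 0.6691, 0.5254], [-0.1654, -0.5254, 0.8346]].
0.9136 - 0.2876i + 0.2876k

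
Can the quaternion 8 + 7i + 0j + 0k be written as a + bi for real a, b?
Yes. The quaternion 8 + 7i has j- and k-coefficients y = z = 0, so it lies in the complex subalgebra spanned by 1 and i.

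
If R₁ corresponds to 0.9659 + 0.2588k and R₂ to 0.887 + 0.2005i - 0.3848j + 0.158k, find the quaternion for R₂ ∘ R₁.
0.8159 + 0.0941i - 0.4236j + 0.3822k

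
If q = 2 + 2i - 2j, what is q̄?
2 - 2i + 2j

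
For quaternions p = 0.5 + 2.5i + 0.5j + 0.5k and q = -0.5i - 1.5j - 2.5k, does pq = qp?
No: pq = 3.25 - 0.75i + 5.25j - 4.75k ≠ 3.25 + 0.25i - 6.75j + 2.25k = qp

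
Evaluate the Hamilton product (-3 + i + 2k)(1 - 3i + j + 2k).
-4 + 8i - 11j - 3k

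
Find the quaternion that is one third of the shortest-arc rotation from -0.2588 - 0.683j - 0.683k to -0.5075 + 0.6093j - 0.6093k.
-0.45 - 0.2805j - 0.8478k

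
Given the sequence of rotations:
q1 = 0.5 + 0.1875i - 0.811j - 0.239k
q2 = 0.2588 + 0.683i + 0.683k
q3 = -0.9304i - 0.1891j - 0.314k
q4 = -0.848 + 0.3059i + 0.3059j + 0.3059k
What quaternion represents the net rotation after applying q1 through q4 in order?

q2 · q1 = 0.1646 + 0.9439i + 0.0814j - 0.2743k
q3 · q2 · q1 = 0.8075 - 0.0757i - 0.5827j + 0.0511k
q4 · q3 · q2 · q1 = -0.499 + 0.5051i + 0.7024j + 0.0486k
-0.499 + 0.5051i + 0.7024j + 0.0486k


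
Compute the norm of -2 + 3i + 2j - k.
√18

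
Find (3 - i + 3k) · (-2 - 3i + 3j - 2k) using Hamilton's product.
-3 - 16i - 2j - 15k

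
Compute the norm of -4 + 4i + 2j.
6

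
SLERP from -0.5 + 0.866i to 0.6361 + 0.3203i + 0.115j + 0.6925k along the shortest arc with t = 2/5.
-0.7633 + 0.5044i - 0.0661j - 0.3982k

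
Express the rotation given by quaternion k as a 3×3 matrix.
[[-1, 0, 0], [0, -1, 0], [0, 0, 1]]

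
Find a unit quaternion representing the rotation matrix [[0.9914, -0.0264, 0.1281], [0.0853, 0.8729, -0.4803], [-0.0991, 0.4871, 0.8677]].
0.9659 + 0.2504i + 0.0588j + 0.0289k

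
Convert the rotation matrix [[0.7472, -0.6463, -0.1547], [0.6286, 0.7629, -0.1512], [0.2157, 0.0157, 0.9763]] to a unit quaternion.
0.9336 + 0.0447i - 0.0992j + 0.3414k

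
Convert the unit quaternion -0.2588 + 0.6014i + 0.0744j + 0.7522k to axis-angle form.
axis = (0.6226, 0.077, 0.7787), θ = 7π/6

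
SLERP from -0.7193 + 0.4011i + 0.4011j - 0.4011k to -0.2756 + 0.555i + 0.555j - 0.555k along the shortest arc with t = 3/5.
-0.4694 + 0.5098i + 0.5098j - 0.5098k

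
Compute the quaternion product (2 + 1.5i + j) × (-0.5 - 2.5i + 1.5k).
2.75 - 4.25i - 2.75j + 5.5k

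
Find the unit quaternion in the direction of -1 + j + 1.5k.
-0.4851 + 0.4851j + 0.7276k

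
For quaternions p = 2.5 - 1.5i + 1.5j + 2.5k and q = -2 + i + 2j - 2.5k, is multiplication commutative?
No: pq = -0.25 - 3.25i + 0.75j - 15.75k ≠ -0.25 + 14.25i + 3.25j - 6.75k = qp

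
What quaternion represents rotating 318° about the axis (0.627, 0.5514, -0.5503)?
-0.9336 + 0.2247i + 0.1976j - 0.1972k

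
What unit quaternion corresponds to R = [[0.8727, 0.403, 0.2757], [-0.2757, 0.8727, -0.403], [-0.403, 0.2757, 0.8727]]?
0.9511 + 0.1784i + 0.1784j - 0.1784k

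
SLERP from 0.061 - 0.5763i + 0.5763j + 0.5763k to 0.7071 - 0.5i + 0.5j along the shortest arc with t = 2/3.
0.533 - 0.5782i + 0.5782j + 0.2176k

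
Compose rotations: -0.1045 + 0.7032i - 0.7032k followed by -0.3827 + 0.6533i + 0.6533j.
-0.4194 - 0.7968i + 0.3911j - 0.1903k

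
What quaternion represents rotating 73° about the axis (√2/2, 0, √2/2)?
0.8039 + 0.4206i + 0.4206k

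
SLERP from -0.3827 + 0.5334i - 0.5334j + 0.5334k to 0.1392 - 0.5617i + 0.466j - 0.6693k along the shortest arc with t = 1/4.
-0.324 + 0.5448i - 0.5205j + 0.572k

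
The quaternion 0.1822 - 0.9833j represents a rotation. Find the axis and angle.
axis = (0, -1, 0), θ = 159°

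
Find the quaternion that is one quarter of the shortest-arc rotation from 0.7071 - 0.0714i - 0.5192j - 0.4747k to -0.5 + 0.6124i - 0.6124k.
0.8131 - 0.2844i - 0.4649j - 0.2046k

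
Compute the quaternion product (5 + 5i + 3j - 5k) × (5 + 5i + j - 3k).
-18 + 46i + 10j - 50k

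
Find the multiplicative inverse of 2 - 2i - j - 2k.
0.1538 + 0.1538i + 0.0769j + 0.1538k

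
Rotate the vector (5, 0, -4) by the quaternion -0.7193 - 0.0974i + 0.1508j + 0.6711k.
(1.66, -5.223, -3.311)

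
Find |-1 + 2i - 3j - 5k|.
√39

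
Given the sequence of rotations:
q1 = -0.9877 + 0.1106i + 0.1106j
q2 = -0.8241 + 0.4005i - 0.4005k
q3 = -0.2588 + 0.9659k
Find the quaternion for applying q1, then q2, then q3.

q2 · q1 = 0.7697 - 0.4424i - 0.1354j + 0.4399k
q3 · q2 · q1 = -0.6241 + 0.2453i - 0.3923j + 0.6296k
-0.6241 + 0.2453i - 0.3923j + 0.6296k


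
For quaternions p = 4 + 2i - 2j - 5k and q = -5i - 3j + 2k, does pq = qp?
No: pq = 14 - 39i + 9j - 8k ≠ 14 - i - 33j + 24k = qp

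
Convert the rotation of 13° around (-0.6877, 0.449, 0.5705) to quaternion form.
0.9936 - 0.0778i + 0.0508j + 0.0646k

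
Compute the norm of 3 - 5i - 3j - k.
√44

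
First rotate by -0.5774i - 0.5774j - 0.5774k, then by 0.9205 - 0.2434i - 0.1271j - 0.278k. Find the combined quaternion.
-0.3744 - 0.6186i - 0.5115j - 0.4643k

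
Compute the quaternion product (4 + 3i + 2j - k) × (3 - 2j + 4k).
20 + 15i - 14j + 7k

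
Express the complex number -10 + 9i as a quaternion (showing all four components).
-10 + 9i + 0j + 0k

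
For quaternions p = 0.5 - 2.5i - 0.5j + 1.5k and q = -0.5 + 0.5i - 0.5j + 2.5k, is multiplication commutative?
No: pq = -3 + i + 7j + 2k ≠ -3 + 2i - 7j - k = qp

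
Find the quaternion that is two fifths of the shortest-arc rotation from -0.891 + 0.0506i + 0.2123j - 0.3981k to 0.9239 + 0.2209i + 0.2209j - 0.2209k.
-0.9842 - 0.0648i + 0.0398j - 0.16k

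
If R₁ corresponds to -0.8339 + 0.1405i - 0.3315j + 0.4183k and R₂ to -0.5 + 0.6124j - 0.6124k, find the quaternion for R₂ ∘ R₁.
0.8761 - 0.0171i - 0.431j + 0.2155k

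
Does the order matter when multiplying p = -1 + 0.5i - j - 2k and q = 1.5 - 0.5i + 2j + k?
Yes: pq = 2.75 + 4.25i - 3j - 3.5k ≠ 2.75 - 1.75i - 4j - 4.5k = qp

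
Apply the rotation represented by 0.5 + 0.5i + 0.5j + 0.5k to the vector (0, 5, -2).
(-2, 0, 5)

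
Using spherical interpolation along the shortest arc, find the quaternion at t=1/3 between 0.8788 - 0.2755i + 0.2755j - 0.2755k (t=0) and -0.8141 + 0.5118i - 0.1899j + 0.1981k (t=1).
0.8643 - 0.3574i + 0.2489j - 0.2517k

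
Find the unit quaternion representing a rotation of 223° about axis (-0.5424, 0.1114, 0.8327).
-0.3665 - 0.5047i + 0.1036j + 0.7748k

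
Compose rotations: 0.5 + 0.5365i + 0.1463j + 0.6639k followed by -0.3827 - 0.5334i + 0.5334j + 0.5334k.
-0.3373 - 0.1959i + 0.851j - 0.3516k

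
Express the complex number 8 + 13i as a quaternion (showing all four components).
8 + 13i + 0j + 0k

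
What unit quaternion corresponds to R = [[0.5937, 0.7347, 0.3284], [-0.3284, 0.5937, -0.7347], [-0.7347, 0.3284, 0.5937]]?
0.8338 + 0.3187i + 0.3187j - 0.3187k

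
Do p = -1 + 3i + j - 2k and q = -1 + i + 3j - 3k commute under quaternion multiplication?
No: pq = -11 - i + 3j + 13k ≠ -11 - 7i - 11j - 3k = qp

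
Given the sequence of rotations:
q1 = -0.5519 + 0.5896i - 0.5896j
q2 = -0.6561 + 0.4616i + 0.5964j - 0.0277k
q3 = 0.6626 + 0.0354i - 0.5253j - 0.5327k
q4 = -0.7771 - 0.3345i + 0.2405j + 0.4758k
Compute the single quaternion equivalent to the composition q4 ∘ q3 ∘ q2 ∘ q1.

q2 · q1 = 0.4416 - 0.6579i + 0.0414j - 0.6085k
q3 · q2 · q1 = 0.0135 - 0.0786i + 0.1675j - 0.9826k
q4 · q3 · q2 · q1 = 0.3905 - 0.2594i - 0.493j + 0.7329k
0.3905 - 0.2594i - 0.493j + 0.7329k


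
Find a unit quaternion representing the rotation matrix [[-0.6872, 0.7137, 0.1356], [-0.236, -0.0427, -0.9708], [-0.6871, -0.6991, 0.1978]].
-0.342 - 0.1986i - 0.6014j + 0.6942k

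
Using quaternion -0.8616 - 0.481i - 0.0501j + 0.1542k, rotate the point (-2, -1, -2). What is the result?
(-2.085, 1.634, -1.409)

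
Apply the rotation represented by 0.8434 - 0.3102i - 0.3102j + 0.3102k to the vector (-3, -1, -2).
(-0.083, -3.424, -1.507)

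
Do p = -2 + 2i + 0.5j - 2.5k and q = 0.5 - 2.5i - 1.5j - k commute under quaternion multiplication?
No: pq = 2.25 + 1.75i + 11.5j - k ≠ 2.25 + 10.25i - 5j + 2.5k = qp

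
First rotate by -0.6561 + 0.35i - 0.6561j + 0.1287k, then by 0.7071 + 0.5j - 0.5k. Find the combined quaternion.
-0.0715 - 0.0162i - 0.967j + 0.2441k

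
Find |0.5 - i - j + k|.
1.803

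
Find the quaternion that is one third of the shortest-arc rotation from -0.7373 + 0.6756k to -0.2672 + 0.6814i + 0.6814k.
-0.6267 + 0.2538i + 0.7368k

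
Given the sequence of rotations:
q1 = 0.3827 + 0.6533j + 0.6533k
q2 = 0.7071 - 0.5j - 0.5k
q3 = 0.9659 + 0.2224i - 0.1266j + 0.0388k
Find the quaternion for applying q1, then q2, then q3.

q2 · q1 = 0.9239 + 0.2706j + 0.2706k
q3 · q2 · q1 = 0.9162 + 0.1607i + 0.0842j + 0.3574k
0.9162 + 0.1607i + 0.0842j + 0.3574k


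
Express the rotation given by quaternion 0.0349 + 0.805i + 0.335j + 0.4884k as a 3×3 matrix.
[[0.2985, 0.5053, 0.8097], [0.5734, -0.7731, 0.271], [0.7629, 0.3834, -0.5205]]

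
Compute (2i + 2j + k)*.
-2i - 2j - k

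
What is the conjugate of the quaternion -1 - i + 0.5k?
-1 + i - 0.5k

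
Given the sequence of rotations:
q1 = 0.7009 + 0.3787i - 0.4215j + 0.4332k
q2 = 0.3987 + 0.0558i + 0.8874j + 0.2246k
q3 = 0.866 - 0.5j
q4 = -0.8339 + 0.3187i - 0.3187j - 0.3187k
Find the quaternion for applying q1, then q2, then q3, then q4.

q2 · q1 = 0.5351 + 0.6692i + 0.5148j - 0.0294k
q3 · q2 · q1 = 0.7208 + 0.5942i + 0.1783j + 0.3091k
q4 · q3 · q2 · q1 = -0.6351 - 0.3075i - 0.6663j - 0.2413k
-0.6351 - 0.3075i - 0.6663j - 0.2413k


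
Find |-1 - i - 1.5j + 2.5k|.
3.24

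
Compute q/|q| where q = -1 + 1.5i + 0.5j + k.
-0.4714 + 0.7071i + 0.2357j + 0.4714k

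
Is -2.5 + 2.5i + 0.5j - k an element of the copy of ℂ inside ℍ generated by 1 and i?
No. The quaternion -2.5 + 2.5i + 0.5j - k has j-coefficient y = 0.5 and k-coefficient z = -1, not both zero, so it does not lie in the complex subalgebra spanned by 1 and i.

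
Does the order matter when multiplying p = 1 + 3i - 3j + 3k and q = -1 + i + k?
Yes: pq = -7 - 5i + 3j + k ≠ -7 + i + 3j - 5k = qp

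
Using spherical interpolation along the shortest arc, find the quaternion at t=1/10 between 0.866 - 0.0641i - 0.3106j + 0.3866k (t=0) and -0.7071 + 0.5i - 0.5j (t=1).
0.8955 - 0.1206i - 0.2298j + 0.3615k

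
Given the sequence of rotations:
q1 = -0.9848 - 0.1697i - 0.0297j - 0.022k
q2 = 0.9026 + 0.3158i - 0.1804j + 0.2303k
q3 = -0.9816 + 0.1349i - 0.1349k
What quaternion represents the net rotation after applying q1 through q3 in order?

q2 · q1 = -0.8356 - 0.4534i + 0.1187j - 0.2866k
q3 · q2 · q1 = 0.8427 + 0.3483i - 0.0167j + 0.4101k
0.8427 + 0.3483i - 0.0167j + 0.4101k


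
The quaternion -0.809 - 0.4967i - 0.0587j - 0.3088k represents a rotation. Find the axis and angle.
axis = (-0.845, -0.0999, -0.5253), θ = 288°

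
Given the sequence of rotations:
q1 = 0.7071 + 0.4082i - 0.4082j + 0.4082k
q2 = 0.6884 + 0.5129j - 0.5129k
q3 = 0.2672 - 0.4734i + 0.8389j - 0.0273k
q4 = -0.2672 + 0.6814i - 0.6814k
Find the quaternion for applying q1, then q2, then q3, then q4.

q2 · q1 = 0.9055 + 0.281i - 0.1277j - 0.291k
q3 · q2 · q1 = 0.4742 - 0.6012i + 0.5801j - 0.2778k
q4 · q3 · q2 · q1 = 0.0937 + 0.879i + 0.4439j + 0.1464k
0.0937 + 0.879i + 0.4439j + 0.1464k


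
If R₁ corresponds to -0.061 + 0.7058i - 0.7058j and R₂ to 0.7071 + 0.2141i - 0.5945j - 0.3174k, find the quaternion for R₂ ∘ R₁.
-0.6138 + 0.262i - 0.6868j + 0.2878k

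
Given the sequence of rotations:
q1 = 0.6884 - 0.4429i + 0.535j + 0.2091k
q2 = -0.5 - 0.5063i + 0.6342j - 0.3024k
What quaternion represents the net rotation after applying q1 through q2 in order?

q2 · q1 = -0.8445 + 0.1673i + 0.4089j - 0.3027k
-0.8445 + 0.1673i + 0.4089j - 0.3027k


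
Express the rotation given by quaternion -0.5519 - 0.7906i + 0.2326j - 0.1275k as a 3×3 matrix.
[[0.8593, -0.5085, -0.0551], [-0.2271, -0.2826, -0.932], [0.4583, 0.8134, -0.3583]]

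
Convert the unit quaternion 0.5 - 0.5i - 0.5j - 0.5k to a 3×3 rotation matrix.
[[0, 1, 0], [0, 0, 1], [1, 0, 0]]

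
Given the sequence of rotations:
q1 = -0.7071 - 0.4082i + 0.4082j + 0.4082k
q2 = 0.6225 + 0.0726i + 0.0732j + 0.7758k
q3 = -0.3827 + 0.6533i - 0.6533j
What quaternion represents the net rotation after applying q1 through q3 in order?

q2 · q1 = -0.7571 - 0.5922i - 0.144j - 0.2349k
q3 · q2 · q1 = 0.5826 - 0.1145i + 0.7032j - 0.3911k
0.5826 - 0.1145i + 0.7032j - 0.3911k


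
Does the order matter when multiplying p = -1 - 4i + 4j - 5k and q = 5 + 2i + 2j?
Yes: pq = -5 - 12i + 8j - 41k ≠ -5 - 32i + 28j - 9k = qp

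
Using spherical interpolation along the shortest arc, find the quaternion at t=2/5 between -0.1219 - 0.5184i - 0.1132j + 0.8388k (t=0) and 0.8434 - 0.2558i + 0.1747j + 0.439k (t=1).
0.3294 - 0.4908i + 0.0063j + 0.8066k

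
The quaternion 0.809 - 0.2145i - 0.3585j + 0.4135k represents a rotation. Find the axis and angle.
axis = (-0.3649, -0.6099, 0.7035), θ = 72°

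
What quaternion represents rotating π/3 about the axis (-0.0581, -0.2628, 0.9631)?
0.866 - 0.029i - 0.1314j + 0.4815k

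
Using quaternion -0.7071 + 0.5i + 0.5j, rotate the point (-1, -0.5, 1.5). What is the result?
(-1.811, 0.311, -0.354)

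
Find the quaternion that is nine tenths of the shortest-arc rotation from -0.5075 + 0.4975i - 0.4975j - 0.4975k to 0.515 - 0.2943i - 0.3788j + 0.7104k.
-0.5375 + 0.3314i + 0.2934j - 0.7177k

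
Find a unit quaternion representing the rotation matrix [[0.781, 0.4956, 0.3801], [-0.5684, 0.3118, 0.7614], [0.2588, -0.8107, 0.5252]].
0.809 - 0.4858i + 0.0375j - 0.3288k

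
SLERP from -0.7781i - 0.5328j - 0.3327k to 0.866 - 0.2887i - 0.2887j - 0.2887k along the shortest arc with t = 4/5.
0.7463 - 0.4376i - 0.3781j - 0.3295k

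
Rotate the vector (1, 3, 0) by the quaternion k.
(-1, -3, 0)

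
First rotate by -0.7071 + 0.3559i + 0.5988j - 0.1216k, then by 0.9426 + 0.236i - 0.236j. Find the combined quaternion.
-0.6092 + 0.1973i + 0.76j + 0.1107k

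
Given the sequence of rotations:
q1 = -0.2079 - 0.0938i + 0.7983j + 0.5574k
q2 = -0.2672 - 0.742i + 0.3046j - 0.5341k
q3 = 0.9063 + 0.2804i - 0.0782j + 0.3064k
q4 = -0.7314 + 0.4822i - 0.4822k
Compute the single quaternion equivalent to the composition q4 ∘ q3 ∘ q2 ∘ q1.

q2 · q1 = 0.0405 + 0.7755i + 0.1871j - 0.6017k
q3 · q2 · q1 = 0.0182 + 0.7039i + 0.5727j - 0.4198k
q4 · q3 · q2 · q1 = -0.5552 - 0.2299i - 0.5559j + 0.5744k
-0.5552 - 0.2299i - 0.5559j + 0.5744k


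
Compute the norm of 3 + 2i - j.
√14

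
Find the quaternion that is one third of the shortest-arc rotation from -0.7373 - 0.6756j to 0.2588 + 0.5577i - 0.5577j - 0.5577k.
-0.4809 + 0.2526i - 0.8007j - 0.2526k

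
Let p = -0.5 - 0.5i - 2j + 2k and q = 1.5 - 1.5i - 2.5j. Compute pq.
-6.5 + 5i - 4.75j + 1.25k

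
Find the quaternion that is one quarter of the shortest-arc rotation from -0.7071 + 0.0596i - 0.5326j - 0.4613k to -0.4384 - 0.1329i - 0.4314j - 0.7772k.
-0.6527 + 0.011i - 0.5178j - 0.553k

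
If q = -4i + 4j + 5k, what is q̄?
4i - 4j - 5k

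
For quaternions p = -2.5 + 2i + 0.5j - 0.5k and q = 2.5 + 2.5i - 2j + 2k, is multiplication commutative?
No: pq = -9.25 - 1.25i + j - 11.5k ≠ -9.25 - 1.25i + 11.5j - k = qp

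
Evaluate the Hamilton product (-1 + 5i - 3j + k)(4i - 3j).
-29 - i + 7j - 3k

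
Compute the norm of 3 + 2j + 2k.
√17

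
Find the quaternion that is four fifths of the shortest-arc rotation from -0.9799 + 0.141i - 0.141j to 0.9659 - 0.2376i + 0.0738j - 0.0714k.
-0.9702 + 0.2186i - 0.0874j + 0.0572k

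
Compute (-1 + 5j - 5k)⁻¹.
-0.0196 - 0.098j + 0.098k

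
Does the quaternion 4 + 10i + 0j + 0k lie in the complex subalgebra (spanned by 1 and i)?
Yes. The quaternion 4 + 10i has j- and k-coefficients y = z = 0, so it lies in the complex subalgebra spanned by 1 and i.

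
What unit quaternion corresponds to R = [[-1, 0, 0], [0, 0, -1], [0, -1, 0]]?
-0.7071j + 0.7071k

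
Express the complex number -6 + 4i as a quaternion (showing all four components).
-6 + 4i + 0j + 0k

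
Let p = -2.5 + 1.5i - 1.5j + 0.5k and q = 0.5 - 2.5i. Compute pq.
2.5 + 7i - 2j - 3.5k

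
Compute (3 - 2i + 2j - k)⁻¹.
0.1667 + 0.1111i - 0.1111j + 0.0556k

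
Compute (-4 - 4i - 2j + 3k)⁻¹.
-0.0889 + 0.0889i + 0.0444j - 0.0667k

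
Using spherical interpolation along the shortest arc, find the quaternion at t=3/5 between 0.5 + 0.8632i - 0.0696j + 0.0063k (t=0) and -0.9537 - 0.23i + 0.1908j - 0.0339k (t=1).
0.835 + 0.5278i - 0.1537j + 0.0246k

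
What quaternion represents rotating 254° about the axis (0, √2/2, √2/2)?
-0.6018 + 0.5647j + 0.5647k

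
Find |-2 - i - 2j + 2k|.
√13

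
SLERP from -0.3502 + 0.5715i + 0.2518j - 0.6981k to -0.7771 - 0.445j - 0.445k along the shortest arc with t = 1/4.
-0.5227 + 0.4694i + 0.0722j - 0.708k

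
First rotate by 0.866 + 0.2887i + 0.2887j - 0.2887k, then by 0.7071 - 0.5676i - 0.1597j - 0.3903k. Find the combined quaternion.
0.7096 - 0.1286i - 0.2107j - 0.6599k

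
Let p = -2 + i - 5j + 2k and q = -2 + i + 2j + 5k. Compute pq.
3 - 33i + 3j - 7k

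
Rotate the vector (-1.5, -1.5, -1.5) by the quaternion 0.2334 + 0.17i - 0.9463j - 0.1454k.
(2.367, -1.059, 0.153)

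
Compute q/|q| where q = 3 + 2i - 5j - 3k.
0.4376 + 0.2917i - 0.7293j - 0.4376k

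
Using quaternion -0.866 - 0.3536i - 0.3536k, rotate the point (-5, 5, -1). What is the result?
(-7.062, 0.05, 1.062)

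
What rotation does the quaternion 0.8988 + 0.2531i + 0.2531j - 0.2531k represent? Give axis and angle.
axis = (√3/3, √3/3, -√3/3), θ = 52°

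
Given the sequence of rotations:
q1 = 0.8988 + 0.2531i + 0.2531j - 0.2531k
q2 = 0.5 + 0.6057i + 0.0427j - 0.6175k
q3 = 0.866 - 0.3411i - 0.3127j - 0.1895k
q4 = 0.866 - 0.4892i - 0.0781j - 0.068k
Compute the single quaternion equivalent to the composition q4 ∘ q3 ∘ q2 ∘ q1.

q2 · q1 = 0.129 + 0.8164i + 0.1619j - 0.5391k
q3 · q2 · q1 = 0.3387 + 0.8623i - 0.2387j - 0.2912k
q4 · q3 · q2 · q1 = 0.6767 + 0.5876i - 0.4343j - 0.0911k
0.6767 + 0.5876i - 0.4343j - 0.0911k


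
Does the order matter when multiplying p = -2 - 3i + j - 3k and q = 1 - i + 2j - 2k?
Yes: pq = -13 + 3i - 6j - 4k ≠ -13 - 5i + 6k = qp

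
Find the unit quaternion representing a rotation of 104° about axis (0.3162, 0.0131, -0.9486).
0.6157 + 0.2492i + 0.0103j - 0.7475k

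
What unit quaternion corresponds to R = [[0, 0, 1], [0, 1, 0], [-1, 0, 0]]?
0.7071 + 0.7071j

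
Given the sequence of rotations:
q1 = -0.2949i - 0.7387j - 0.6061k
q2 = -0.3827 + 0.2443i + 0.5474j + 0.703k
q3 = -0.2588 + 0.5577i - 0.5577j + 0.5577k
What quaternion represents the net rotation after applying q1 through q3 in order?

q2 · q1 = 0.9025 + 0.3004i + 0.2235j + 0.2129k
q3 · q2 · q1 = -0.3952 + 0.1822i - 0.5124j + 0.7404k
-0.3952 + 0.1822i - 0.5124j + 0.7404k


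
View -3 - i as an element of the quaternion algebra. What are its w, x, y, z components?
-3 - i + 0j + 0k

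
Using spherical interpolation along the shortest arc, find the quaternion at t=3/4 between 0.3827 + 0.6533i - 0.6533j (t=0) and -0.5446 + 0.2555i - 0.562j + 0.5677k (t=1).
-0.3381 + 0.4271i - 0.6869j + 0.4811k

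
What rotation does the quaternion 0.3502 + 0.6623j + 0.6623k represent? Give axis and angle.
axis = (0, √2/2, √2/2), θ = 139°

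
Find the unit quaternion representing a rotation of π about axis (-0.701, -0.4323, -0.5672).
-0.701i - 0.4323j - 0.5672k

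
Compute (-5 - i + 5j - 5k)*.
-5 + i - 5j + 5k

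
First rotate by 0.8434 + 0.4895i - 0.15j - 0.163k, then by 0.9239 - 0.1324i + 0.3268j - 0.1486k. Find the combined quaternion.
0.8688 + 0.265i + 0.0427j - 0.416k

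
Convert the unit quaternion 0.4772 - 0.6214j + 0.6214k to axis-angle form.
axis = (0, -√2/2, √2/2), θ = 123°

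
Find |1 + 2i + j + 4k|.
√22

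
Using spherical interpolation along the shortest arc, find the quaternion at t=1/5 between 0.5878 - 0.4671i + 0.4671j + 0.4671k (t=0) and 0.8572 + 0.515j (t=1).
0.6731 - 0.3862i + 0.4986j + 0.3862k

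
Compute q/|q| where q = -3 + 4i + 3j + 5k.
-0.3906 + 0.5208i + 0.3906j + 0.6509k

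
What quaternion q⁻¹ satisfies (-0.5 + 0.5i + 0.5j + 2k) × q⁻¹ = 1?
-0.1053 - 0.1053i - 0.1053j - 0.4211k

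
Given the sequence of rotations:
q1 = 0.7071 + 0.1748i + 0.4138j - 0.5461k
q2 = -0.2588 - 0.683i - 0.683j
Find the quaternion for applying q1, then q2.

q2 · q1 = 0.219 - 0.1552i - 0.963j - 0.0219k
0.219 - 0.1552i - 0.963j - 0.0219k


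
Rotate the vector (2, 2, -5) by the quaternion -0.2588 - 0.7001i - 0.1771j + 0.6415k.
(5.421, 1.173, -1.494)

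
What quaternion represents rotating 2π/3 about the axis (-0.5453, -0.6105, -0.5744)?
0.5 - 0.4722i - 0.5287j - 0.4974k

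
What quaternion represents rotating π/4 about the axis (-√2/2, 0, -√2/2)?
0.9239 - 0.2706i - 0.2706k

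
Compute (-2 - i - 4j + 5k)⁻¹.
-0.0435 + 0.0217i + 0.087j - 0.1087k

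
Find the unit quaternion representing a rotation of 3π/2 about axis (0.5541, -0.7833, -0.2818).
-0.7071 + 0.3918i - 0.5539j - 0.1993k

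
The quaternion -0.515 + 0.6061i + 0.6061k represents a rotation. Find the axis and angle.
axis = (√2/2, 0, √2/2), θ = 242°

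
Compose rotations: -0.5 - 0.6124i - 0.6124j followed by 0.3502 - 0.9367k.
-0.1751 - 0.7881i + 0.3592j + 0.4683k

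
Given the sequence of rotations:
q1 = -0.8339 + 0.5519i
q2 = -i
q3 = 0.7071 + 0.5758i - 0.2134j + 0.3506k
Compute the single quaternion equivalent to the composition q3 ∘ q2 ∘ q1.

q2 · q1 = 0.5519 + 0.8339i
q3 · q2 · q1 = -0.0899 + 0.9074i + 0.1746j + 0.3715k
-0.0899 + 0.9074i + 0.1746j + 0.3715k


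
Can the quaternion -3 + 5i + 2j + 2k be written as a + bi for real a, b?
No. The quaternion -3 + 5i + 2j + 2k has j-coefficient y = 2 and k-coefficient z = 2, not both zero, so it does not lie in the complex subalgebra spanned by 1 and i.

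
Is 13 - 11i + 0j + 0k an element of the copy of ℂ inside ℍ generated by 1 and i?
Yes. The quaternion 13 - 11i has j- and k-coefficients y = z = 0, so it lies in the complex subalgebra spanned by 1 and i.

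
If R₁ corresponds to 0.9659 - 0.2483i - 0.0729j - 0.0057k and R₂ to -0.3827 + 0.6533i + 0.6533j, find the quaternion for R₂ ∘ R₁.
-0.1598 + 0.7223i + 0.6626j + 0.1168k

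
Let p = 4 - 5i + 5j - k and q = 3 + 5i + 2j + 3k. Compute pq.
30 + 22i + 33j - 26k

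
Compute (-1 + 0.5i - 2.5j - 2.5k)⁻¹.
-0.0727 - 0.0364i + 0.1818j + 0.1818k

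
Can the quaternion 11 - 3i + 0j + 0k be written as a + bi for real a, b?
Yes. The quaternion 11 - 3i has j- and k-coefficients y = z = 0, so it lies in the complex subalgebra spanned by 1 and i.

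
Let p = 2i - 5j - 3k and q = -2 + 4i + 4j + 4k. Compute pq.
24 - 12i - 10j + 34k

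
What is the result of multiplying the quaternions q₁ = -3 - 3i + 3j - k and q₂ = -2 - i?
3 + 9i - 5j + 5k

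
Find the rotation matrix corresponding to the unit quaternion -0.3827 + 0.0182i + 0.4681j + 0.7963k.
[[-0.7064, 0.6265, -0.3293], [-0.5924, -0.2688, 0.7594], [0.3873, 0.7316, 0.5611]]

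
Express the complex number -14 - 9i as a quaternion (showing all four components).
-14 - 9i + 0j + 0k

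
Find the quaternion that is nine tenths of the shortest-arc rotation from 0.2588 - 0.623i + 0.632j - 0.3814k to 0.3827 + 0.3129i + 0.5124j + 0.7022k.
-0.3364 - 0.4024i - 0.4068j - 0.7479k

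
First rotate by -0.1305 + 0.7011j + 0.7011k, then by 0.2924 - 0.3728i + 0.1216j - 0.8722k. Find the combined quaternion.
0.4881 + 0.7454i + 0.4505j + 0.0575k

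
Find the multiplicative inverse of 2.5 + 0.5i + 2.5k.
0.1961 - 0.0392i - 0.1961k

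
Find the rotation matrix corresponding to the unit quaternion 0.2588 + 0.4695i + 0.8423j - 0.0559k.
[[-0.4252, 0.8199, 0.3835], [0.762, 0.5529, -0.3372], [-0.4885, 0.1488, -0.8598]]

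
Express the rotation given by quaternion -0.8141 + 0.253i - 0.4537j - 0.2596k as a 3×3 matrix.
[[0.4535, -0.6523, 0.6074], [0.1931, 0.7372, 0.6475], [-0.8701, -0.1764, 0.4603]]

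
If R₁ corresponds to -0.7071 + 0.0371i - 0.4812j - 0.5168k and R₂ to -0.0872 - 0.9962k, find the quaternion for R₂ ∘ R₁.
-0.4532 - 0.4826i + 0.005j + 0.7495k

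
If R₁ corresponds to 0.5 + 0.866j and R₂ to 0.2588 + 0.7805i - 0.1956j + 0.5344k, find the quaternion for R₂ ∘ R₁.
0.2988 - 0.0725i + 0.1263j + 0.9431k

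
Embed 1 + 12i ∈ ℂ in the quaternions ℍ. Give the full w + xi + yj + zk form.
1 + 12i + 0j + 0k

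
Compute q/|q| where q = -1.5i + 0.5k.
-0.9487i + 0.3162k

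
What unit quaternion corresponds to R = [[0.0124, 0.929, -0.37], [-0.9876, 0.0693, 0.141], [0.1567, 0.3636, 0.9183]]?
0.7071 + 0.0787i - 0.1862j - 0.6776k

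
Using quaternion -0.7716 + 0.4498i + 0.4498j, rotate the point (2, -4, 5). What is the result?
(-3.898, 1.898, 5.118)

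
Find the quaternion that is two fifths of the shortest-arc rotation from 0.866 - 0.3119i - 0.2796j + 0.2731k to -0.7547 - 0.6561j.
0.9513 - 0.2135i + 0.1202j + 0.187k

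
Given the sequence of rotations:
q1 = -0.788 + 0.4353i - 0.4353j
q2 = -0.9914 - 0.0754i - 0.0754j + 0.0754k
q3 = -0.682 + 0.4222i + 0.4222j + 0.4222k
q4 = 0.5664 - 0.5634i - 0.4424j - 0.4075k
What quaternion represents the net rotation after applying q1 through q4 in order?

q2 · q1 = 0.7812 - 0.3393i + 0.5238j + 0.0062k
q3 · q2 · q1 = -0.6133 + 0.3427i - 0.1733j + 0.69k
q4 · q3 · q2 · q1 = 0.0502 + 0.1638i + 0.4223j + 0.89k
0.0502 + 0.1638i + 0.4223j + 0.89k


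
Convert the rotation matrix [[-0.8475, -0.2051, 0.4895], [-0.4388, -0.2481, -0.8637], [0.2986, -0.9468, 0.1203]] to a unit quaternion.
-0.0785 + 0.2647i - 0.6081j + 0.7443k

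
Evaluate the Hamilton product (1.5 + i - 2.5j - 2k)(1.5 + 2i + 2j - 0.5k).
4.25 + 9.75i - 4.25j + 3.25k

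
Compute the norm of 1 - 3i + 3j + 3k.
√28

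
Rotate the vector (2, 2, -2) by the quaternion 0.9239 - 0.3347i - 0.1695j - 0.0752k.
(2.893, 0.19, -1.896)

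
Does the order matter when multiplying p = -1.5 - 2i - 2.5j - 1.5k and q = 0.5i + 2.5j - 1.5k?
Yes: pq = 5 + 6.75i - 7.5j - 1.5k ≠ 5 - 8.25i + 6k = qp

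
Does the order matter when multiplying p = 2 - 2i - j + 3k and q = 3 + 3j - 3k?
Yes: pq = 18 - 12i - 3j - 3k ≠ 18 + 9j + 9k = qp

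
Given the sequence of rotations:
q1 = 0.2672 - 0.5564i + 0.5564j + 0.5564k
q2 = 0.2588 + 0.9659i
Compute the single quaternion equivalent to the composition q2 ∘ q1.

q2 · q1 = 0.6066 + 0.1141i - 0.3934j + 0.6814k
0.6066 + 0.1141i - 0.3934j + 0.6814k


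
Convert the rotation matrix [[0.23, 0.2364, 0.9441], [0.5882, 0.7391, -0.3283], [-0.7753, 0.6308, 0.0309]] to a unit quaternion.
0.7071 + 0.3391i + 0.6079j + 0.1244k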